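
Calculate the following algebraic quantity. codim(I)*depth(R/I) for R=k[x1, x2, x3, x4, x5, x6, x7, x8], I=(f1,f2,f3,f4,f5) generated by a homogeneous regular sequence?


codim=5, depth=dim(R/I)=8-5=3
Product=5*3=15


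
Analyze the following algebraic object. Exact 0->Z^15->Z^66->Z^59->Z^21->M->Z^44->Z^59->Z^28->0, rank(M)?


Alt sum=0:
(-1)^0*15 + (-1)^1*66 + (-1)^2*59 + (-1)^3*21 + (-1)^4*? + (-1)^5*44 + (-1)^6*59 + (-1)^7*28=0
rank(M)=26


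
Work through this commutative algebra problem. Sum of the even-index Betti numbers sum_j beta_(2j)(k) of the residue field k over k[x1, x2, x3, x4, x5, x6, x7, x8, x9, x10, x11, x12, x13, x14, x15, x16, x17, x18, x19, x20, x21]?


Koszul resolution: beta_i(k)=C(n,i), n=21
sum_even C(21,i) = 2^(n-1) = 2^20 = 1048576


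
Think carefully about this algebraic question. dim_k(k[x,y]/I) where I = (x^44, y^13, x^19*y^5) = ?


k[x,y]/I, I = (x^44, y^13, x^19*y^5)
Rect: 44x13=572. Corner: (44-19)x(13-5)=200.
dim = 572-200 = 372


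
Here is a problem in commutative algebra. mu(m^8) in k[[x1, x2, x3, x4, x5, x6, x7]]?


C(n+d-1,d)=C(14,8)=3003


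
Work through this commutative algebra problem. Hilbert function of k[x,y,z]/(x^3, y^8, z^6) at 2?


Need i<3, j<8, k<6 with i+j+k=2.
For each i, j ranges over max(0,2-i-5)..min(7,2-i):
  i=0: j in [0,2] -> 3
  i=1: j in [0,1] -> 2
  i=2: j in [0,0] -> 1
H(2) = 3+2+1 = 6


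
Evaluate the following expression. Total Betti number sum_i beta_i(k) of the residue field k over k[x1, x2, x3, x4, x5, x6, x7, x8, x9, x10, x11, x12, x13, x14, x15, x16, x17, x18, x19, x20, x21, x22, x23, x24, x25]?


Koszul resolution: beta_i(k)=C(n,i), n=25
sum_i C(25,i) = 2^25 = 33554432


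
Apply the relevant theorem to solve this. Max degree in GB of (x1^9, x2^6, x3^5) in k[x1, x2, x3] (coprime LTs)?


Pure powers, coprime LTs => already GB.
Degrees: 9, 6, 5
Max=9


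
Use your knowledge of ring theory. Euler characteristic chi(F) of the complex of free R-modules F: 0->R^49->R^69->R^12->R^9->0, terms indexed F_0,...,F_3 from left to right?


chi = sum (-1)^i * rank:
(-1)^0*49=49
(-1)^1*69=-69
(-1)^2*12=12
(-1)^3*9=-9
chi=-17


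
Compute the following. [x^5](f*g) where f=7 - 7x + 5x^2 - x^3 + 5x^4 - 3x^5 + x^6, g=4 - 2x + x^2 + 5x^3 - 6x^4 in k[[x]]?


[x^5] = sum a_i*b_j, i+j=5
  -7*-6=42
  5*5=25
  -1*1=-1
  5*-2=-10
  -3*4=-12
Sum=44


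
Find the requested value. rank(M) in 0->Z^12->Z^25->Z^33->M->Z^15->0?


Alt sum=0:
(-1)^0*12 + (-1)^1*25 + (-1)^2*33 + (-1)^3*? + (-1)^4*15=0
rank(M)=35


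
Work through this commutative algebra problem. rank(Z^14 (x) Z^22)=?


rank(M(x)N) = rank(M)*rank(N)
14*22 = 308


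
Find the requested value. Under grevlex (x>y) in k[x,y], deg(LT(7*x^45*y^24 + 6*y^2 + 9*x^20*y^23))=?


LT: 7*x^45*y^24
deg_x=45, deg_y=24
Total=45+24=69


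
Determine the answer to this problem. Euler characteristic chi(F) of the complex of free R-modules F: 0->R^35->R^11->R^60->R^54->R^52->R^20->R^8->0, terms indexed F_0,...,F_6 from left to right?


chi = sum (-1)^i * rank:
(-1)^0*35=35
(-1)^1*11=-11
(-1)^2*60=60
(-1)^3*54=-54
(-1)^4*52=52
(-1)^5*20=-20
(-1)^6*8=8
chi=70


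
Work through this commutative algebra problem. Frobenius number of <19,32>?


gcd(19,32)=1 => F=ab-a-b=19*32-19-32=608-51=557


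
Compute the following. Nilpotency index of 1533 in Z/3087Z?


1533^k mod 3087:
k=1: 1533
k=2: 882
k=3: 0
First zero at k = 3


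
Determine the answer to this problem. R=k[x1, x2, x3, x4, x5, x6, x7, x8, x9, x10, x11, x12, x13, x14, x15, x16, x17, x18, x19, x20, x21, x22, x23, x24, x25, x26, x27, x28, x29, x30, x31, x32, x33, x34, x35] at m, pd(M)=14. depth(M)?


pd+depth=depth(R)=35
depth=35-14=21


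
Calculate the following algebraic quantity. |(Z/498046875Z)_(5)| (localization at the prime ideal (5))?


5-primary part: 498046875=5^10*51
Size=5^10=9765625


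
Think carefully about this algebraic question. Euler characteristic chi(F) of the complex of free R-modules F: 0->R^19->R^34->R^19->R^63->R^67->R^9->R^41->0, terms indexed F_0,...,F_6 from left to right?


chi = sum (-1)^i * rank:
(-1)^0*19=19
(-1)^1*34=-34
(-1)^2*19=19
(-1)^3*63=-63
(-1)^4*67=67
(-1)^5*9=-9
(-1)^6*41=41
chi=40


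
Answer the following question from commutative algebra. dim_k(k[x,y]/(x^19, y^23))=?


Basis: x^i*y^j, i<19, j<23
19*23=437


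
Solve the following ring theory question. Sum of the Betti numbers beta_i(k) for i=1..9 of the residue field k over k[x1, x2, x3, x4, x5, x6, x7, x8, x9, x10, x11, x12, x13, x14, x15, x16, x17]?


Koszul resolution: beta_i(k)=C(n,i), n=17
C(17,1)=17, C(17,2)=136, C(17,3)=680, C(17,4)=2380, C(17,5)=6188, C(17,6)=12376, C(17,7)=19448, C(17,8)=24310, C(17,9)=24310
Sum=89845


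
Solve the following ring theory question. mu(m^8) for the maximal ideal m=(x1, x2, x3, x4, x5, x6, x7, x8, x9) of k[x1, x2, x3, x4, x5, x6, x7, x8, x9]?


Graded Nakayama: mu(m^d) = dim_k (m^d/m^(d+1)) = #degree-8 monomials in 9 vars
C(n+d-1,d)=C(16,8)=12870


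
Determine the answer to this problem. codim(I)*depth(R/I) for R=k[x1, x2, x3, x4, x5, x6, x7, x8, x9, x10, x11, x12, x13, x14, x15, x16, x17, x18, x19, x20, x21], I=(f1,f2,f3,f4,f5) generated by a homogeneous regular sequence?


codim=5, depth=dim(R/I)=21-5=16
Product=5*16=80


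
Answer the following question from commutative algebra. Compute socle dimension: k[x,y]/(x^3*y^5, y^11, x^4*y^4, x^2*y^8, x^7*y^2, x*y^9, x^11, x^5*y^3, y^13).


Socle = ann(m) = span of standard monomials u with x*u, y*u in I (staircase corners).
Redundant generators: y^13
Minimal generators: x^11, x^7*y^2, x^5*y^3, x^4*y^4, x^3*y^5, x^2*y^8, x*y^9, y^11
Corners: y^10, xy^8, x^2y^7, x^3y^4, x^4y^3, x^6y^2, x^10y
Socle dim=7


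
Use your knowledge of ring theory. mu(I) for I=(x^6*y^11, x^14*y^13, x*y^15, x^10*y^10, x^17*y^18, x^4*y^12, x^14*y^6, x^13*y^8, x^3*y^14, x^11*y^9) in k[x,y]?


Remove redundant (divisible by others).
x^14*y^13 redundant.
x^17*y^18 redundant.
Min: x^14*y^6, x^13*y^8, x^11*y^9, x^10*y^10, x^6*y^11, x^4*y^12, x^3*y^14, x*y^15
Count=8


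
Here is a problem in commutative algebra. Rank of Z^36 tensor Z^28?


rank(M(x)N) = rank(M)*rank(N)
36*28 = 1008


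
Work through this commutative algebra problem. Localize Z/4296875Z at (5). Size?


5-primary part: 4296875=5^8*11
Size=5^8=390625


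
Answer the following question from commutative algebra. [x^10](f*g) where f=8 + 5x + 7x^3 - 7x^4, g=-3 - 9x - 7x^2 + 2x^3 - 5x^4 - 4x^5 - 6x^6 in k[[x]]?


[x^10] = sum a_i*b_j, i+j=10
  -7*-6=42
Sum=42


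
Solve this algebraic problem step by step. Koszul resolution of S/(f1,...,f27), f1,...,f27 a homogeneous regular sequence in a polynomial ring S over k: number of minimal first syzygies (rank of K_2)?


Regular sequence => Koszul complex is the minimal free resolution.
Syz_1 minimally generated by Koszul relations f_i*e_j - f_j*e_i (i<j): mu(Syz_1) = beta_2 = C(m,2) = m(m-1)/2
m=27
27*26/2 = 351


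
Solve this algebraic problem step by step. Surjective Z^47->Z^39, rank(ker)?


rank(ker) = 47-39 = 8


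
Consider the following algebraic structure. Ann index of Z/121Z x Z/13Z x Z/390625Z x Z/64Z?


Exponent = lcm of the cyclic orders; pairwise coprime => product.
11^2*13^1*5^8*2^6=121*13*390625*64=39325000000


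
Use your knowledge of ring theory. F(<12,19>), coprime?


gcd(12,19)=1 => F=ab-a-b=12*19-12-19=228-31=197


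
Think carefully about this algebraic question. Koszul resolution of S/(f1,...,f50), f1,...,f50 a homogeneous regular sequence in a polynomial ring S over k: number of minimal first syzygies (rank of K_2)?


Regular sequence => Koszul complex is the minimal free resolution.
Syz_1 minimally generated by Koszul relations f_i*e_j - f_j*e_i (i<j): mu(Syz_1) = beta_2 = C(m,2) = m(m-1)/2
m=50
50*49/2 = 1225


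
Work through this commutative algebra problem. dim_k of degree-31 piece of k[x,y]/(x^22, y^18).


k[x,y], I = (x^22, y^18), d = 31
Need i < 22 and d-i < 18.
Range: 14 <= i <= 21.
H(31) = 8


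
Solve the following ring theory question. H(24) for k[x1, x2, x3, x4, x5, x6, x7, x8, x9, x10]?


C(d+n-1,n-1)=C(33,9)=38567100


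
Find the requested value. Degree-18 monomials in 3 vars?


C(d+n-1,n-1)=C(20,2)=190


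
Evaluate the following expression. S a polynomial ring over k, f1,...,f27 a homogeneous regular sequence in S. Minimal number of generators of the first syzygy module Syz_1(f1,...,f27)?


Regular sequence => Koszul complex is the minimal free resolution.
Syz_1 minimally generated by Koszul relations f_i*e_j - f_j*e_i (i<j): mu(Syz_1) = beta_2 = C(m,2) = m(m-1)/2
m=27
27*26/2 = 351


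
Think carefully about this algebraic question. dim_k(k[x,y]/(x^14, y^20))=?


Basis: x^i*y^j, i<14, j<20
14*20=280


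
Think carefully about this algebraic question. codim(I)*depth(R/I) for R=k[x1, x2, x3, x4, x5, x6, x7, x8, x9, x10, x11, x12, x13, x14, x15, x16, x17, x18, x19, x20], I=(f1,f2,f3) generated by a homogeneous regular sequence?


codim=3, depth=dim(R/I)=20-3=17
Product=3*17=51


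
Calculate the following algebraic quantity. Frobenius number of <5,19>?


gcd(5,19)=1 => F=ab-a-b=5*19-5-19=95-24=71


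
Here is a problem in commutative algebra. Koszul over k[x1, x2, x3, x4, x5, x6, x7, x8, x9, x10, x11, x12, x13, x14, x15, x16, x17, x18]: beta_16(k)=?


C(n,i)=C(18,16)=153


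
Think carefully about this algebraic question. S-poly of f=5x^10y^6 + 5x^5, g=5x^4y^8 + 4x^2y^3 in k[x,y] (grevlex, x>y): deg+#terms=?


LT(f)=5x^10y^6, LT(g)=5x^4y^8
lcm(LM)=x^10y^8
S(f,g) (scaled by 25 to clear denominators) = 5y^2*f - 5x^6*g = -20x^8y^3 + 25x^5y^2
2 terms, deg 11.
11+2=13


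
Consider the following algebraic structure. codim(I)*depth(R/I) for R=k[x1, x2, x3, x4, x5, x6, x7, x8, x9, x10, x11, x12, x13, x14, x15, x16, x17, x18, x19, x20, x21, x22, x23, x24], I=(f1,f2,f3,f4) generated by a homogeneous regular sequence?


codim=4, depth=dim(R/I)=24-4=20
Product=4*20=80


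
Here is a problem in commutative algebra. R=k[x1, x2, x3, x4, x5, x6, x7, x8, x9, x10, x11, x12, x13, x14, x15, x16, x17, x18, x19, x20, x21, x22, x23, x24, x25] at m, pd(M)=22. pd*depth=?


pd+depth=25
depth=25-22=3
pd*depth=22*3=66


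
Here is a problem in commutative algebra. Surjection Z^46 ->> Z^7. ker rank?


rank(ker) = 46-7 = 39


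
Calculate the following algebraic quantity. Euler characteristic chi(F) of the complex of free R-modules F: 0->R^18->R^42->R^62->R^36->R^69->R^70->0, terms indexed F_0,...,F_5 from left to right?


chi = sum (-1)^i * rank:
(-1)^0*18=18
(-1)^1*42=-42
(-1)^2*62=62
(-1)^3*36=-36
(-1)^4*69=69
(-1)^5*70=-70
chi=1


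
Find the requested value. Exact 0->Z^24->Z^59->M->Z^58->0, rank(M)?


Alt sum=0:
(-1)^0*24 + (-1)^1*59 + (-1)^2*? + (-1)^3*58=0
rank(M)=93


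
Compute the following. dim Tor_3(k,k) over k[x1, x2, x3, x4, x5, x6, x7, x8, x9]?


Koszul: C(n,i)=C(9,3)=84


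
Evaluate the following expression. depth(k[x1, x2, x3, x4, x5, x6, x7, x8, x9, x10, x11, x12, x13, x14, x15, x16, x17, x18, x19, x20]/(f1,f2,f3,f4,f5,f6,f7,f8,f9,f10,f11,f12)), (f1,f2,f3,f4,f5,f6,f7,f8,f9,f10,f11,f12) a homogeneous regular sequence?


depth(R)=20
depth(R/I)=20-12=8


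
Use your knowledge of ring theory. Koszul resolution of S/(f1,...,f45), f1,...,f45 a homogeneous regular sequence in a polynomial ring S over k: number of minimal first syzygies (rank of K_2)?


Regular sequence => Koszul complex is the minimal free resolution.
Syz_1 minimally generated by Koszul relations f_i*e_j - f_j*e_i (i<j): mu(Syz_1) = beta_2 = C(m,2) = m(m-1)/2
m=45
45*44/2 = 990


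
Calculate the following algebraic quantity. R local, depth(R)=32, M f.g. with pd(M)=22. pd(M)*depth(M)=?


pd+depth=32
depth=32-22=10
pd*depth=22*10=220


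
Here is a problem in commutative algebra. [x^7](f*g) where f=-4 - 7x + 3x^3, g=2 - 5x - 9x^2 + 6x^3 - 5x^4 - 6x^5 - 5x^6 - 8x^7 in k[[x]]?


[x^7] = sum a_i*b_j, i+j=7
  -4*-8=32
  -7*-5=35
  3*-5=-15
Sum=52


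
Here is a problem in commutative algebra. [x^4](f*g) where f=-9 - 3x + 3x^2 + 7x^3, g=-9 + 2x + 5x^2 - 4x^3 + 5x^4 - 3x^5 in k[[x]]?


[x^4] = sum a_i*b_j, i+j=4
  -9*5=-45
  -3*-4=12
  3*5=15
  7*2=14
Sum=-4


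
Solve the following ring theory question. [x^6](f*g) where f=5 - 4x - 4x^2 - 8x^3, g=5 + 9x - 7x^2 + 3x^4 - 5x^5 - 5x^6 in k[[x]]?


[x^6] = sum a_i*b_j, i+j=6
  5*-5=-25
  -4*-5=20
  -4*3=-12
Sum=-17


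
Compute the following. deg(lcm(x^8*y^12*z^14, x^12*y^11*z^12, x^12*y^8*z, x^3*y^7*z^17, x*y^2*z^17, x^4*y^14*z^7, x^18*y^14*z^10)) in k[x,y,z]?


lcm = componentwise max:
x: max(8,12,12,3,1,4,18)=18
y: max(12,11,8,7,2,14,14)=14
z: max(14,12,1,17,17,7,10)=17
Total=18+14+17=49


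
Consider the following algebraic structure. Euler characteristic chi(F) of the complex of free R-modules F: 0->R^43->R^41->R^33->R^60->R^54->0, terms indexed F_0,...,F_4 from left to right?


chi = sum (-1)^i * rank:
(-1)^0*43=43
(-1)^1*41=-41
(-1)^2*33=33
(-1)^3*60=-60
(-1)^4*54=54
chi=29


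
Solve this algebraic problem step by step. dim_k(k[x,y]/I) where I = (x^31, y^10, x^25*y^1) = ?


k[x,y]/I, I = (x^31, y^10, x^25*y^1)
Rect: 31x10=310. Corner: (31-25)x(10-1)=54.
dim = 310-54 = 256


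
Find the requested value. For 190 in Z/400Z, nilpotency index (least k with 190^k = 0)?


190^k mod 400:
k=1: 190
k=2: 100
k=3: 200
k=4: 0
First zero at k = 4


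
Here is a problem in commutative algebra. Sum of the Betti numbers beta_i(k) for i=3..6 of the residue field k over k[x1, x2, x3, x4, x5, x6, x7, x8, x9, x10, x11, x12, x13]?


Koszul resolution: beta_i(k)=C(n,i), n=13
C(13,3)=286, C(13,4)=715, C(13,5)=1287, C(13,6)=1716
Sum=4004


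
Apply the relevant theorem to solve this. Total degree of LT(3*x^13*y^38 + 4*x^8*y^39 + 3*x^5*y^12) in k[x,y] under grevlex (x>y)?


LT: 3*x^13*y^38
deg_x=13, deg_y=38
Total=13+38=51


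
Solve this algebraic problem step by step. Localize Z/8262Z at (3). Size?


3-primary part: 8262=3^5*34
Size=3^5=243


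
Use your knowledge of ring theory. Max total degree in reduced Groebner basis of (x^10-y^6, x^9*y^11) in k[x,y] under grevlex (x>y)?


LT(f1)=x^10, LT(f2)=x^9y^11, lcm=x^10y^11
S(f1,f2) = y^11*f1 - x^1*f2 = -y^17
Reduced GB = {f1, f2, y^17}; degrees 10, 20, 17
Max = 20


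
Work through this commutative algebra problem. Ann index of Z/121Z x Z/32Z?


Exponent = lcm of the cyclic orders; pairwise coprime => product.
11^2*2^5=121*32=3872


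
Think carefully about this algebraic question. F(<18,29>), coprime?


gcd(18,29)=1 => F=ab-a-b=18*29-18-29=522-47=475


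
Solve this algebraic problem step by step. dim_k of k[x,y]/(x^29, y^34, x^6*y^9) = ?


k[x,y]/I, I = (x^29, y^34, x^6*y^9)
Rect: 29x34=986. Corner: (29-6)x(34-9)=575.
dim = 986-575 = 411


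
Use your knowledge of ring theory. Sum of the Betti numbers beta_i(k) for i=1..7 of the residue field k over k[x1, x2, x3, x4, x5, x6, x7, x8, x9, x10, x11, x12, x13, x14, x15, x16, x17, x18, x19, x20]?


Koszul resolution: beta_i(k)=C(n,i), n=20
C(20,1)=20, C(20,2)=190, C(20,3)=1140, C(20,4)=4845, C(20,5)=15504, C(20,6)=38760, C(20,7)=77520
Sum=137979


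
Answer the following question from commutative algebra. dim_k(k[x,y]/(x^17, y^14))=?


Basis: x^i*y^j, i<17, j<14
17*14=238


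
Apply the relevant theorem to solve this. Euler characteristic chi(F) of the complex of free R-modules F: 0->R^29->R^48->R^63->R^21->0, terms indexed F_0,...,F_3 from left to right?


chi = sum (-1)^i * rank:
(-1)^0*29=29
(-1)^1*48=-48
(-1)^2*63=63
(-1)^3*21=-21
chi=23


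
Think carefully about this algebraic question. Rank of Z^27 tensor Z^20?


rank(M(x)N) = rank(M)*rank(N)
27*20 = 540


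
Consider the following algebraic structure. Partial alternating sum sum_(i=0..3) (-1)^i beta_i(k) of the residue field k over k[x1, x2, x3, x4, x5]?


Koszul resolution: beta_i(k)=C(n,i), n=5
sum_(i=0..p) (-1)^i C(n,i) = (-1)^p C(n-1,p)
(-1)^3*C(4,3) = (-1)^3*4 = -4


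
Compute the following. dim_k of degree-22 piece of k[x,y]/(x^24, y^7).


k[x,y], I = (x^24, y^7), d = 22
Need i < 24 and d-i < 7.
Range: 16 <= i <= 22.
H(22) = 7


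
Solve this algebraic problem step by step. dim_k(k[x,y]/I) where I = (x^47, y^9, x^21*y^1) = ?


k[x,y]/I, I = (x^47, y^9, x^21*y^1)
Rect: 47x9=423. Corner: (47-21)x(9-1)=208.
dim = 423-208 = 215


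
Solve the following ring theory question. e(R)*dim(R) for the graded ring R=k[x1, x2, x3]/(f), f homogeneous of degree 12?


e(R)=deg(f)=12, dim(R)=3-1=2
e*dim=12*2=24


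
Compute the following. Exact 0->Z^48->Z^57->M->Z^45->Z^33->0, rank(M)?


Alt sum=0:
(-1)^0*48 + (-1)^1*57 + (-1)^2*? + (-1)^3*45 + (-1)^4*33=0
rank(M)=21


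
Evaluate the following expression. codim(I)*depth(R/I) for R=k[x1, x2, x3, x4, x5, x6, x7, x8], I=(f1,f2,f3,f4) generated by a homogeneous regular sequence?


codim=4, depth=dim(R/I)=8-4=4
Product=4*4=16


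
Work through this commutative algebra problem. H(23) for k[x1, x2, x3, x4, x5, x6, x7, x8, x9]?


C(d+n-1,n-1)=C(31,8)=7888725


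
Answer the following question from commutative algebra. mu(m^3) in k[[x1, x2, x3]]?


C(n+d-1,d)=C(5,3)=10


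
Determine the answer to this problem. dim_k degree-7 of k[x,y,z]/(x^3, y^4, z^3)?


Need i<3, j<4, k<3 with i+j+k=7.
For each i, j ranges over max(0,7-i-2)..min(3,7-i):
  i=0: j in [5,3] -> 0
  i=1: j in [4,3] -> 0
  i=2: j in [3,3] -> 1
H(7) = 0+0+1 = 1


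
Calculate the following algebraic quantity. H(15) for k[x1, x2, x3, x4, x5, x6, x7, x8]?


C(d+n-1,n-1)=C(22,7)=170544


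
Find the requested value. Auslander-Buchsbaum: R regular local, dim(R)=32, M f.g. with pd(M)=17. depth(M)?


pd+depth=depth(R)=32
depth=32-17=15


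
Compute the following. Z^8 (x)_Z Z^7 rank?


rank(M(x)N) = rank(M)*rank(N)
8*7 = 56


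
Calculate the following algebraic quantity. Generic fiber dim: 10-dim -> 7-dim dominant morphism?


dim(fiber)=dim(X)-dim(Y)=10-7=3


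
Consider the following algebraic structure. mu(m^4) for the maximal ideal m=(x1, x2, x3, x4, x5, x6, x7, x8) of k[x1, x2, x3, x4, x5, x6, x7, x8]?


Graded Nakayama: mu(m^d) = dim_k (m^d/m^(d+1)) = #degree-4 monomials in 8 vars
C(n+d-1,d)=C(11,4)=330


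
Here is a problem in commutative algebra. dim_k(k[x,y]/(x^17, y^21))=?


Basis: x^i*y^j, i<17, j<21
17*21=357


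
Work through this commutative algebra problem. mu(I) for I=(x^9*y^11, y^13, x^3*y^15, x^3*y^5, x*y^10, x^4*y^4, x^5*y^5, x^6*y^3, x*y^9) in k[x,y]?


Remove redundant (divisible by others).
x^3*y^15 redundant.
x^9*y^11 redundant.
x*y^10 redundant.
x^5*y^5 redundant.
Min: x^6*y^3, x^4*y^4, x^3*y^5, x*y^9, y^13
Count=5


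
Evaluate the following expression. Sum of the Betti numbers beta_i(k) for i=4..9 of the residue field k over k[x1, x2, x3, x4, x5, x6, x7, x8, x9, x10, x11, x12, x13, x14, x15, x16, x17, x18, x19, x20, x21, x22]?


Koszul resolution: beta_i(k)=C(n,i), n=22
C(22,4)=7315, C(22,5)=26334, C(22,6)=74613, C(22,7)=170544, C(22,8)=319770, C(22,9)=497420
Sum=1095996


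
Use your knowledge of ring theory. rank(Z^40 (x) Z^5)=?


rank(M(x)N) = rank(M)*rank(N)
40*5 = 200


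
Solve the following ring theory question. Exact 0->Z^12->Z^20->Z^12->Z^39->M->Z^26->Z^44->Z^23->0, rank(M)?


Alt sum=0:
(-1)^0*12 + (-1)^1*20 + (-1)^2*12 + (-1)^3*39 + (-1)^4*? + (-1)^5*26 + (-1)^6*44 + (-1)^7*23=0
rank(M)=40


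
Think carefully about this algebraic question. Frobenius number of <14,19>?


gcd(14,19)=1 => F=ab-a-b=14*19-14-19=266-33=233


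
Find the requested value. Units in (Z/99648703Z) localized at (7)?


Local ring = Z/823543Z.
phi(823543) = 7^6*(7-1) = 705894


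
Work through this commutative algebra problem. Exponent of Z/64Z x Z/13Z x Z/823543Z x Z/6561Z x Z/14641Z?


Exponent = lcm of the cyclic orders; pairwise coprime => product.
2^6*13^1*7^7*3^8*11^4=64*13*823543*6561*14641=65818864372637376


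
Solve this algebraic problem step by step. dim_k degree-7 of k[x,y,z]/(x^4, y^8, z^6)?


Need i<4, j<8, k<6 with i+j+k=7.
For each i, j ranges over max(0,7-i-5)..min(7,7-i):
  i=0: j in [2,7] -> 6
  i=1: j in [1,6] -> 6
  i=2: j in [0,5] -> 6
  i=3: j in [0,4] -> 5
H(7) = 6+6+6+5 = 23


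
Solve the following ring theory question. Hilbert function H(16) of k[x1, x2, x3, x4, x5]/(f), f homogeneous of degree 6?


C(20,4)-C(14,4)=4845-1001=3844


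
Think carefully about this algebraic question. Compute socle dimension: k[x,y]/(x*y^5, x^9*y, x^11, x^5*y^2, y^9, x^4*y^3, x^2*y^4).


Socle = ann(m) = span of standard monomials u with x*u, y*u in I (staircase corners).
Minimal generators: x^11, x^9*y, x^5*y^2, x^4*y^3, x^2*y^4, x*y^5, y^9
Corners: y^8, xy^4, x^3y^3, x^4y^2, x^8y, x^10
Socle dim=6


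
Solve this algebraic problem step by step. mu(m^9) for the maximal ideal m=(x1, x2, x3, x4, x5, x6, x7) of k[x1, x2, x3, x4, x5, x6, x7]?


Graded Nakayama: mu(m^d) = dim_k (m^d/m^(d+1)) = #degree-9 monomials in 7 vars
C(n+d-1,d)=C(15,9)=5005


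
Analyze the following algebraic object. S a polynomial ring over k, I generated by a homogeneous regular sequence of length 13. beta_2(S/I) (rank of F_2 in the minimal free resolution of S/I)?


Regular sequence => Koszul complex is the minimal free resolution.
Syz_1 minimally generated by Koszul relations f_i*e_j - f_j*e_i (i<j): mu(Syz_1) = beta_2 = C(m,2) = m(m-1)/2
m=13
13*12/2 = 78


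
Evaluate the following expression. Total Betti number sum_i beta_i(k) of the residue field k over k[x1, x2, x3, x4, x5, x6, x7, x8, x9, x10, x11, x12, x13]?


Koszul resolution: beta_i(k)=C(n,i), n=13
sum_i C(13,i) = 2^13 = 8192


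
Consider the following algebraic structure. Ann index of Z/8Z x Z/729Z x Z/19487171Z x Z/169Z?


Exponent = lcm of the cyclic orders; pairwise coprime => product.
2^3*3^6*11^7*13^2=8*729*19487171*169=19206711634968


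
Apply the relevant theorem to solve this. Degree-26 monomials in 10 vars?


C(d+n-1,n-1)=C(35,9)=70607460


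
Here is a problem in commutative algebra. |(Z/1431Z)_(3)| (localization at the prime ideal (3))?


3-primary part: 1431=3^3*53
Size=3^3=27


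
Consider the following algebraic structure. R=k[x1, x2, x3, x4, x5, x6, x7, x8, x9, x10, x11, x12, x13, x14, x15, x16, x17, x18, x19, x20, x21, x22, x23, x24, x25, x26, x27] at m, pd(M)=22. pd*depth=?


pd+depth=27
depth=27-22=5
pd*depth=22*5=110


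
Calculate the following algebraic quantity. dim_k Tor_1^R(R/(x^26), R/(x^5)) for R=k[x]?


Tor_1(R/I,R/J)=(I cap J)/IJ=(x^26)/(x^31)
dim=31-26=min(26,5)=5


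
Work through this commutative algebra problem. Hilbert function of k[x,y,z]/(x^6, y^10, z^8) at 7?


Need i<6, j<10, k<8 with i+j+k=7.
For each i, j ranges over max(0,7-i-7)..min(9,7-i):
  i=0: j in [0,7] -> 8
  i=1: j in [0,6] -> 7
  i=2: j in [0,5] -> 6
  i=3: j in [0,4] -> 5
  i=4: j in [0,3] -> 4
  i=5: j in [0,2] -> 3
H(7) = 8+7+6+5+4+3 = 33


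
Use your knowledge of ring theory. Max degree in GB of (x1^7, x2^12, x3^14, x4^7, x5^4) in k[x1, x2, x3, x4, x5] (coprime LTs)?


Pure powers, coprime LTs => already GB.
Degrees: 7, 12, 14, 7, 4
Max=14


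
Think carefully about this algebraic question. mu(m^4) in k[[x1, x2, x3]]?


C(n+d-1,d)=C(6,4)=15


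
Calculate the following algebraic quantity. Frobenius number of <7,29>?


gcd(7,29)=1 => F=ab-a-b=7*29-7-29=203-36=167


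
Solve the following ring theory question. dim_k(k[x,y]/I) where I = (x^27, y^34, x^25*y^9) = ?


k[x,y]/I, I = (x^27, y^34, x^25*y^9)
Rect: 27x34=918. Corner: (27-25)x(34-9)=50.
dim = 918-50 = 868


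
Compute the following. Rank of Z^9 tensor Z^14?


rank(M(x)N) = rank(M)*rank(N)
9*14 = 126


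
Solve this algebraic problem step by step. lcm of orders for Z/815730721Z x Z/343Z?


Exponent = lcm of the cyclic orders; pairwise coprime => product.
13^8*7^3=815730721*343=279795637303


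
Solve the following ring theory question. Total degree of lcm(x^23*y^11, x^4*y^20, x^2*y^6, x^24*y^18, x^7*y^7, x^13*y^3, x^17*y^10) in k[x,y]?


lcm = componentwise max:
x: max(23,4,2,24,7,13,17)=24
y: max(11,20,6,18,7,3,10)=20
Total=24+20=44


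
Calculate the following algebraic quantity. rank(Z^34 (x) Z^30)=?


rank(M(x)N) = rank(M)*rank(N)
34*30 = 1020


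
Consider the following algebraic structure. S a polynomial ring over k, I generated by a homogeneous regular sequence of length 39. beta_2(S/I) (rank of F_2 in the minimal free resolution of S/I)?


Regular sequence => Koszul complex is the minimal free resolution.
Syz_1 minimally generated by Koszul relations f_i*e_j - f_j*e_i (i<j): mu(Syz_1) = beta_2 = C(m,2) = m(m-1)/2
m=39
39*38/2 = 741


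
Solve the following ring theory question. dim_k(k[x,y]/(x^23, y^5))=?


Basis: x^i*y^j, i<23, j<5
23*5=115


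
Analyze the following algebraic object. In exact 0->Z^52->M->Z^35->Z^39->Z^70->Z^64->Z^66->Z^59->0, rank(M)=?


Alt sum=0:
(-1)^0*52 + (-1)^1*? + (-1)^2*35 + (-1)^3*39 + (-1)^4*70 + (-1)^5*64 + (-1)^6*66 + (-1)^7*59=0
rank(M)=61


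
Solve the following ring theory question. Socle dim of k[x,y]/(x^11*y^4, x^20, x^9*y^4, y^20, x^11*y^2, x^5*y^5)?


Socle = ann(m) = span of standard monomials u with x*u, y*u in I (staircase corners).
Redundant generators: x^11*y^4
Minimal generators: x^20, x^11*y^2, x^9*y^4, x^5*y^5, y^20
Corners: x^4y^19, x^8y^4, x^10y^3, x^19y
Socle dim=4


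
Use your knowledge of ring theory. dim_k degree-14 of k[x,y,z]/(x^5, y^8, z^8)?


Need i<5, j<8, k<8 with i+j+k=14.
For each i, j ranges over max(0,14-i-7)..min(7,14-i):
  i=0: j in [7,7] -> 1
  i=1: j in [6,7] -> 2
  i=2: j in [5,7] -> 3
  i=3: j in [4,7] -> 4
  i=4: j in [3,7] -> 5
H(14) = 1+2+3+4+5 = 15


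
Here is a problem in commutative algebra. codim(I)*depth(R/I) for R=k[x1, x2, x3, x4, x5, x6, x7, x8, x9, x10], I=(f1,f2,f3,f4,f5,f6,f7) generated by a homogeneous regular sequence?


codim=7, depth=dim(R/I)=10-7=3
Product=7*3=21


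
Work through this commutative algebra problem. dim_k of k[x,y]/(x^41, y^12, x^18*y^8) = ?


k[x,y]/I, I = (x^41, y^12, x^18*y^8)
Rect: 41x12=492. Corner: (41-18)x(12-8)=92.
dim = 492-92 = 400


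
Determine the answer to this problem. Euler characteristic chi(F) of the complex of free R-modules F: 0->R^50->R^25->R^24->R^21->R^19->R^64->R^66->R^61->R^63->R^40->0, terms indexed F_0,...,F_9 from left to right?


chi = sum (-1)^i * rank:
(-1)^0*50=50
(-1)^1*25=-25
(-1)^2*24=24
(-1)^3*21=-21
(-1)^4*19=19
(-1)^5*64=-64
(-1)^6*66=66
(-1)^7*61=-61
(-1)^8*63=63
(-1)^9*40=-40
chi=11


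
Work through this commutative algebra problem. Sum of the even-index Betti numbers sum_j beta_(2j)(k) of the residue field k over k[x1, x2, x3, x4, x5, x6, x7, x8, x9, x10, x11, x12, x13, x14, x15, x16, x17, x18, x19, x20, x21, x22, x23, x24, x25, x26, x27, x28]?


Koszul resolution: beta_i(k)=C(n,i), n=28
sum_even C(28,i) = 2^(n-1) = 2^27 = 134217728


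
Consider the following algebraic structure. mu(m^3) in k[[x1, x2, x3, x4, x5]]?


C(n+d-1,d)=C(7,3)=35


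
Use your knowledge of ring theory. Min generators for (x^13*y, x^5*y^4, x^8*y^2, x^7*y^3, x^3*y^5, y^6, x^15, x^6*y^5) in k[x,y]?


Remove redundant (divisible by others).
x^6*y^5 redundant.
Min: x^15, x^13*y, x^8*y^2, x^7*y^3, x^5*y^4, x^3*y^5, y^6
Count=7


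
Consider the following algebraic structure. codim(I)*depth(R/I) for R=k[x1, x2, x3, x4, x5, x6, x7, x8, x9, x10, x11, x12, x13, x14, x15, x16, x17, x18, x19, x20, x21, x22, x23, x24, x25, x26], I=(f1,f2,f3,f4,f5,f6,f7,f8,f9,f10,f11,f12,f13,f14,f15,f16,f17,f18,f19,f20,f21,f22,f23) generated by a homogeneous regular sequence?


codim=23, depth=dim(R/I)=26-23=3
Product=23*3=69


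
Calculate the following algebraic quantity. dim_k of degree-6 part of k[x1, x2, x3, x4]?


C(d+n-1,n-1)=C(9,3)=84


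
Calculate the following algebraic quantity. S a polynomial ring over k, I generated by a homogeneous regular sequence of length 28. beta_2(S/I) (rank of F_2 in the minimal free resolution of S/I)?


Regular sequence => Koszul complex is the minimal free resolution.
Syz_1 minimally generated by Koszul relations f_i*e_j - f_j*e_i (i<j): mu(Syz_1) = beta_2 = C(m,2) = m(m-1)/2
m=28
28*27/2 = 378


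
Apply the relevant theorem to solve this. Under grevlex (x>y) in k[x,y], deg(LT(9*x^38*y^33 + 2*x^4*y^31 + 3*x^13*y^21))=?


LT: 9*x^38*y^33
deg_x=38, deg_y=33
Total=38+33=71


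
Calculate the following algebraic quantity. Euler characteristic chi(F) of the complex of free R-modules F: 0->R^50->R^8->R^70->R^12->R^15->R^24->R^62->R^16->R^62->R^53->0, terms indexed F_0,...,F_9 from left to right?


chi = sum (-1)^i * rank:
(-1)^0*50=50
(-1)^1*8=-8
(-1)^2*70=70
(-1)^3*12=-12
(-1)^4*15=15
(-1)^5*24=-24
(-1)^6*62=62
(-1)^7*16=-16
(-1)^8*62=62
(-1)^9*53=-53
chi=146


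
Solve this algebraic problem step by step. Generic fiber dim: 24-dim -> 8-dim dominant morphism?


dim(fiber)=dim(X)-dim(Y)=24-8=16


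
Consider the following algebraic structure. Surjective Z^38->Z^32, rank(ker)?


rank(ker) = 38-32 = 6


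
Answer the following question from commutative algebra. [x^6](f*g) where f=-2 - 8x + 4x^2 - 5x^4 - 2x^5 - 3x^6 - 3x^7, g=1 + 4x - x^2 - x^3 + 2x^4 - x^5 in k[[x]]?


[x^6] = sum a_i*b_j, i+j=6
  -8*-1=8
  4*2=8
  -5*-1=5
  -2*4=-8
  -3*1=-3
Sum=10


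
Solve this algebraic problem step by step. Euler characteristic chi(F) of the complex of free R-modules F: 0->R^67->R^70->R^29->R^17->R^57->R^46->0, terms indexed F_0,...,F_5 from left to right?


chi = sum (-1)^i * rank:
(-1)^0*67=67
(-1)^1*70=-70
(-1)^2*29=29
(-1)^3*17=-17
(-1)^4*57=57
(-1)^5*46=-46
chi=20


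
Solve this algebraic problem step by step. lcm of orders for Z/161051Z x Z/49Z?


Exponent = lcm of the cyclic orders; pairwise coprime => product.
11^5*7^2=161051*49=7891499


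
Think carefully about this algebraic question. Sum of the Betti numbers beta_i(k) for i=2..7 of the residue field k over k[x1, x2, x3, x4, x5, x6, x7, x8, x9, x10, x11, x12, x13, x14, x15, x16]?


Koszul resolution: beta_i(k)=C(n,i), n=16
C(16,2)=120, C(16,3)=560, C(16,4)=1820, C(16,5)=4368, C(16,6)=8008, C(16,7)=11440
Sum=26316


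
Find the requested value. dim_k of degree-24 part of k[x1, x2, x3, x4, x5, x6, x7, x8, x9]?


C(d+n-1,n-1)=C(32,8)=10518300


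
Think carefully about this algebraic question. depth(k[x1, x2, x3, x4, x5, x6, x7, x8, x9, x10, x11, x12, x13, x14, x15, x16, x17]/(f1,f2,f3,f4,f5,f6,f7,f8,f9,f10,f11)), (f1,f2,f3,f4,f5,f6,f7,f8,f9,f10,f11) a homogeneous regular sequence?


depth(R)=17
depth(R/I)=17-11=6


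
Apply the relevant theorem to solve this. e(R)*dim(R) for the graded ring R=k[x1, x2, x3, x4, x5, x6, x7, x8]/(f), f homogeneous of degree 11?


e(R)=deg(f)=11, dim(R)=8-1=7
e*dim=11*7=77


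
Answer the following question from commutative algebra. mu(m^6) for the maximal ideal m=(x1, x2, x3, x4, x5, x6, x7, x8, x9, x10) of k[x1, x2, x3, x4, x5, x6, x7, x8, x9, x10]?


Graded Nakayama: mu(m^d) = dim_k (m^d/m^(d+1)) = #degree-6 monomials in 10 vars
C(n+d-1,d)=C(15,6)=5005


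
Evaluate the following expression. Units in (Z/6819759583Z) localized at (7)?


Local ring = Z/40353607Z.
phi(40353607) = 7^8*(7-1) = 34588806


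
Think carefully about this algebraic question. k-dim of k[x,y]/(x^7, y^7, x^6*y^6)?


k[x,y]/I, I = (x^7, y^7, x^6*y^6)
Rect: 7x7=49. Corner: (7-6)x(7-6)=1.
dim = 49-1 = 48


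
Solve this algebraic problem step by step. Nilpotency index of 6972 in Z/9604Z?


6972^k mod 9604:
k=1: 6972
k=2: 2940
k=3: 2744
k=4: 0
First zero at k = 4


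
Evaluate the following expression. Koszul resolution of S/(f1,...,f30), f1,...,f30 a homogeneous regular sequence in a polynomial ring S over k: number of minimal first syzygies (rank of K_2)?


Regular sequence => Koszul complex is the minimal free resolution.
Syz_1 minimally generated by Koszul relations f_i*e_j - f_j*e_i (i<j): mu(Syz_1) = beta_2 = C(m,2) = m(m-1)/2
m=30
30*29/2 = 435


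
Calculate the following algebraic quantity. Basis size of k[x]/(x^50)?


Basis: 1,x,...,x^49
dim=50


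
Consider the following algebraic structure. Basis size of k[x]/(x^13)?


Basis: 1,x,...,x^12
dim=13


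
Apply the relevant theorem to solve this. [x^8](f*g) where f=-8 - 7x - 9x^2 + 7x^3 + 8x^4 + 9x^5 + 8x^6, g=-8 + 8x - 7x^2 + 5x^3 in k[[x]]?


[x^8] = sum a_i*b_j, i+j=8
  9*5=45
  8*-7=-56
Sum=-11


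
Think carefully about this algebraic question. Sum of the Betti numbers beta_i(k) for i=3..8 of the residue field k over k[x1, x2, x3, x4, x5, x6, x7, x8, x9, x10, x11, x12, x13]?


Koszul resolution: beta_i(k)=C(n,i), n=13
C(13,3)=286, C(13,4)=715, C(13,5)=1287, C(13,6)=1716, C(13,7)=1716, C(13,8)=1287
Sum=7007


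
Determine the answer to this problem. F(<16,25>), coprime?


gcd(16,25)=1 => F=ab-a-b=16*25-16-25=400-41=359


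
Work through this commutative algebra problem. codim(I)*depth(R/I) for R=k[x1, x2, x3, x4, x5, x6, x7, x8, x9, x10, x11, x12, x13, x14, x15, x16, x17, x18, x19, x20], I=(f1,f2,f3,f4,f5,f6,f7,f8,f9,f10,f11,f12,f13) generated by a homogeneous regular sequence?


codim=13, depth=dim(R/I)=20-13=7
Product=13*7=91


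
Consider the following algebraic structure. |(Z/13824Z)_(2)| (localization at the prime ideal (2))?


2-primary part: 13824=2^9*27
Size=2^9=512


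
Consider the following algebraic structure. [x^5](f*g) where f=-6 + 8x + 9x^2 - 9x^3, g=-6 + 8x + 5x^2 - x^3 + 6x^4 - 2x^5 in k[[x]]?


[x^5] = sum a_i*b_j, i+j=5
  -6*-2=12
  8*6=48
  9*-1=-9
  -9*5=-45
Sum=6


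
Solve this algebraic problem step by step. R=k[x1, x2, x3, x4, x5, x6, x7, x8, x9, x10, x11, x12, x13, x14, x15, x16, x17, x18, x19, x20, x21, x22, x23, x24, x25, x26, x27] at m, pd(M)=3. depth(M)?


pd+depth=depth(R)=27
depth=27-3=24


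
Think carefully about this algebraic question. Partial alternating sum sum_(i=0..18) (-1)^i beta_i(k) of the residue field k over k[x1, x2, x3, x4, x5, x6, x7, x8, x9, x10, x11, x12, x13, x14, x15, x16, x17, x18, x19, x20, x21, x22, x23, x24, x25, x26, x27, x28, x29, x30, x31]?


Koszul resolution: beta_i(k)=C(n,i), n=31
sum_(i=0..p) (-1)^i C(n,i) = (-1)^p C(n-1,p)
(-1)^18*C(30,18) = (-1)^18*86493225 = 86493225


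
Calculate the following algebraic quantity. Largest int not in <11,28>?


gcd(11,28)=1 => F=ab-a-b=11*28-11-28=308-39=269


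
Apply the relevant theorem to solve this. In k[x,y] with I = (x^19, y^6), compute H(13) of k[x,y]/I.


k[x,y], I = (x^19, y^6), d = 13
Need i < 19 and d-i < 6.
Range: 8 <= i <= 13.
H(13) = 6


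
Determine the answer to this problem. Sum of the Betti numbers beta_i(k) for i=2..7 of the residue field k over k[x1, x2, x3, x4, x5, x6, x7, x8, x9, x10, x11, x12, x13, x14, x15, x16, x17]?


Koszul resolution: beta_i(k)=C(n,i), n=17
C(17,2)=136, C(17,3)=680, C(17,4)=2380, C(17,5)=6188, C(17,6)=12376, C(17,7)=19448
Sum=41208


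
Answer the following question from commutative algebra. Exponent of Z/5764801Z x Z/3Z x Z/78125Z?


Exponent = lcm of the cyclic orders; pairwise coprime => product.
7^8*3^1*5^7=5764801*3*78125=1351125234375


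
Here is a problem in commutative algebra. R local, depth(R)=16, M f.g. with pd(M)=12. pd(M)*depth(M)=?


pd+depth=16
depth=16-12=4
pd*depth=12*4=48


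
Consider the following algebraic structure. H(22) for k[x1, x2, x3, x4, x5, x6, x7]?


C(d+n-1,n-1)=C(28,6)=376740


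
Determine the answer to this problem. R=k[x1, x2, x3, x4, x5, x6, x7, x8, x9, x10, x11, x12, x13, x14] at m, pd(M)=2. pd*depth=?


pd+depth=14
depth=14-2=12
pd*depth=2*12=24


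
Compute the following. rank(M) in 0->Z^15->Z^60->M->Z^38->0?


Alt sum=0:
(-1)^0*15 + (-1)^1*60 + (-1)^2*? + (-1)^3*38=0
rank(M)=83


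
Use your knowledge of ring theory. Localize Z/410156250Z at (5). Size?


5-primary part: 410156250=5^10*42
Size=5^10=9765625


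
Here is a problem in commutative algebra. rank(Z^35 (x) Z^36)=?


rank(M(x)N) = rank(M)*rank(N)
35*36 = 1260


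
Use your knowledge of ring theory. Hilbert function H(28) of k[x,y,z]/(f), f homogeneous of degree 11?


C(30,2)-C(19,2)=435-171=264


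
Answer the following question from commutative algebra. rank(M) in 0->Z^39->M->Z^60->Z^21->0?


Alt sum=0:
(-1)^0*39 + (-1)^1*? + (-1)^2*60 + (-1)^3*21=0
rank(M)=78


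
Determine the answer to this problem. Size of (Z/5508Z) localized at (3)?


3-primary part: 5508=3^4*68
Size=3^4=81


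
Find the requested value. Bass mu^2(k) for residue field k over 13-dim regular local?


C(n,i)=C(13,2)=78


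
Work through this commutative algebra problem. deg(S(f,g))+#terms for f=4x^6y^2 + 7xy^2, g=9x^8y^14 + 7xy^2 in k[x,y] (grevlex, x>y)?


LT(f)=4x^6y^2, LT(g)=9x^8y^14
lcm(LM)=x^8y^14
S(f,g) (scaled by 36 to clear denominators) = 9x^2y^12*f - 4*g = 63x^3y^14 - 28xy^2
2 terms, deg 17.
17+2=19


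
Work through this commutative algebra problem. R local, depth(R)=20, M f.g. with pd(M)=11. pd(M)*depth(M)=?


pd+depth=20
depth=20-11=9
pd*depth=11*9=99


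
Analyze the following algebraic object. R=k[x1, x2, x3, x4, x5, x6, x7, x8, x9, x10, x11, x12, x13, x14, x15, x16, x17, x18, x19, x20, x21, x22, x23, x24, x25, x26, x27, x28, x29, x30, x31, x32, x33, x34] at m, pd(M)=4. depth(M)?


pd+depth=depth(R)=34
depth=34-4=30


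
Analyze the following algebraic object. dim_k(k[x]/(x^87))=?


Basis: 1,x,...,x^86
dim=87


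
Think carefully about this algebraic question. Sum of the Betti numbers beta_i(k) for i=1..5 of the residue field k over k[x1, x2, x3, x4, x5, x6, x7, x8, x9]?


Koszul resolution: beta_i(k)=C(n,i), n=9
C(9,1)=9, C(9,2)=36, C(9,3)=84, C(9,4)=126, C(9,5)=126
Sum=381


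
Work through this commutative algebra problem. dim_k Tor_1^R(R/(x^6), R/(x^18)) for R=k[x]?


Tor_1(R/I,R/J)=(I cap J)/IJ=(x^18)/(x^24)
dim=24-18=min(6,18)=6


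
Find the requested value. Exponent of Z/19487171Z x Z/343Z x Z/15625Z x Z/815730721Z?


Exponent = lcm of the cyclic orders; pairwise coprime => product.
11^7*7^3*5^6*13^8=19487171*343*15625*815730721=85194147330899059578125


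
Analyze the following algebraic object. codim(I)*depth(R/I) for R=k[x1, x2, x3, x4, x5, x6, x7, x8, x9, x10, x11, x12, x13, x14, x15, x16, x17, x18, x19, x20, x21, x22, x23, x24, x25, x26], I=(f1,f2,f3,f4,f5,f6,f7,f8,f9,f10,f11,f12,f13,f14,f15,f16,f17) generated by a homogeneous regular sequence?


codim=17, depth=dim(R/I)=26-17=9
Product=17*9=153


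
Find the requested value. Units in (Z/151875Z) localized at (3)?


Local ring = Z/243Z.
phi(243) = 3^4*(3-1) = 162


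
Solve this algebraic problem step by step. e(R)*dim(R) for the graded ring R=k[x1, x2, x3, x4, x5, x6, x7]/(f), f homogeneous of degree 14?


e(R)=deg(f)=14, dim(R)=7-1=6
e*dim=14*6=84


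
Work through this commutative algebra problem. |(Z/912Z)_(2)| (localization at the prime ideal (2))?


2-primary part: 912=2^4*57
Size=2^4=16


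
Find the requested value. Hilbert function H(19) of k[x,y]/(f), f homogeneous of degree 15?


H(t)=d for t>=d-1.
d=15, t=19
H(19)=15


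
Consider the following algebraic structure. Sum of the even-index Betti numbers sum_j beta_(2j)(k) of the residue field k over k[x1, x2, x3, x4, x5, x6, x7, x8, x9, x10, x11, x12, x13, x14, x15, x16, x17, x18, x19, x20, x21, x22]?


Koszul resolution: beta_i(k)=C(n,i), n=22
sum_even C(22,i) = 2^(n-1) = 2^21 = 2097152


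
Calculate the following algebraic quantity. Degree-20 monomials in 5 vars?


C(d+n-1,n-1)=C(24,4)=10626


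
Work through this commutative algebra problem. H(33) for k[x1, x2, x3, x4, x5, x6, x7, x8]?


C(d+n-1,n-1)=C(40,7)=18643560


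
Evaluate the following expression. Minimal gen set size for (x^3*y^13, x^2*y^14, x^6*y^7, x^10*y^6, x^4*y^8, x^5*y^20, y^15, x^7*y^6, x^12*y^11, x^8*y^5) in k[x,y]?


Remove redundant (divisible by others).
x^5*y^20 redundant.
x^12*y^11 redundant.
x^10*y^6 redundant.
Min: x^8*y^5, x^7*y^6, x^6*y^7, x^4*y^8, x^3*y^13, x^2*y^14, y^15
Count=7
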